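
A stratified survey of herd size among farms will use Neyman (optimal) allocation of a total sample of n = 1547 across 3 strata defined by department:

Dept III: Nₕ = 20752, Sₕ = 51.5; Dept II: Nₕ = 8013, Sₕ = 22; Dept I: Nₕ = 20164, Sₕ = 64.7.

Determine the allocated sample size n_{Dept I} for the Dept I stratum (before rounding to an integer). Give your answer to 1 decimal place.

791.6

Neyman allocation: nₕ = n·NₕSₕ / Σⱼ NⱼSⱼ.
Σ NⱼSⱼ = 20752·51.5 + 8013·22 + 20164·64.7 = 2.5496248 × 10^6.
n_{Dept I} = 1547·20164·64.7 / (2.5496248 × 10^6) = 791.6.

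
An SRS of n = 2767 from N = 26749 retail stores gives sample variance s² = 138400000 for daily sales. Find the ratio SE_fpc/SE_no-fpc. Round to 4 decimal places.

0.9469

f = n/N = 2767/26749 = 0.10344312.
SE_no-fpc = √(s²/n) = 223.6472; SE_fpc = √((1−f)s²/n) = 211.76413.
Ratio = √(1−f) = 0.94686688.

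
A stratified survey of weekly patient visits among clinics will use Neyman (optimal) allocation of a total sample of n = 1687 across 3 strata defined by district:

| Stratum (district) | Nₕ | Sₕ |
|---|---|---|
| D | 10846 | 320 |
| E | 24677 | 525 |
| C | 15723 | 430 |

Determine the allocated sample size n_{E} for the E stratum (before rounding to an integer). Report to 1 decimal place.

942.6

Neyman allocation: nₕ = n·NₕSₕ / Σⱼ NⱼSⱼ.
Σ NⱼSⱼ = 10846·320 + 24677·525 + 15723·430 = 2.3187035 × 10^7.
n_{E} = 1687·24677·525 / (2.3187035 × 10^7) = 942.6.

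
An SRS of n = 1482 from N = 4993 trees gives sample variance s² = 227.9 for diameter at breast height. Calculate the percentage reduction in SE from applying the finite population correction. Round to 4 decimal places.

16.1439

f = n/N = 1482/4993 = 0.29681554.
SE_no-fpc = √(s²/n) = 0.39214624; SE_fpc = √((1−f)s²/n) = 0.32883853.
Ratio = √(1−f) = 0.83856094. Reduction = 100·(1 − 0.83856094) = 16.1439%.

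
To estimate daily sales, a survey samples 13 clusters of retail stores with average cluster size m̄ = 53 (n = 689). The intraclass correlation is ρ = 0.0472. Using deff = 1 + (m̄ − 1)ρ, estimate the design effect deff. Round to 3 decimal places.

3.454

deff = 1 + (53 − 1)·0.0472 = 1 + 2.4544 = 3.4544.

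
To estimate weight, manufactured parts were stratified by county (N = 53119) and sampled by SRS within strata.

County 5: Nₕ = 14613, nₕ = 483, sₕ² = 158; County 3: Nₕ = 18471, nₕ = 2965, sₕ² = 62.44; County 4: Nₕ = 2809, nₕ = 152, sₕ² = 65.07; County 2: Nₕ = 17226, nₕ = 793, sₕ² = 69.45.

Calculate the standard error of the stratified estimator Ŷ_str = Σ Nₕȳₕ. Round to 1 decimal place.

10077.8

Var(Ŷ_str) = Σₕ Nₕ²(1 − fₕ)sₕ²/nₕ.
County 5: 14613²·(1 − 483/14613)·158/483 = 6.7544735 × 10^7.
County 3: 18471²·(1 − 2965/18471)·62.44/2965 = 6.0315424 × 10^6.
County 4: 2809²·(1 − 152/2809)·65.07/152 = 3.195071 × 10^6.
County 2: 17226²·(1 − 793/17226)·69.45/793 = 2.4791361 × 10^7.
Sum = 1.0156271 × 10^8.
SE = √(1.0156271 × 10^8) = 10077.8.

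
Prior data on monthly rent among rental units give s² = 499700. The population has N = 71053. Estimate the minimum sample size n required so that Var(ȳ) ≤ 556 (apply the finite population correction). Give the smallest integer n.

888

Without fpc, n₀ = s²/D = 499700/556 = 898.7410.
With fpc, (1 − n/N)·s²/n ≤ D requires n ≥ n₀/(1 + n₀/N) = 898.7410/(1 + 898.7410/71053) = 887.5149.
Rounding up, n = 888.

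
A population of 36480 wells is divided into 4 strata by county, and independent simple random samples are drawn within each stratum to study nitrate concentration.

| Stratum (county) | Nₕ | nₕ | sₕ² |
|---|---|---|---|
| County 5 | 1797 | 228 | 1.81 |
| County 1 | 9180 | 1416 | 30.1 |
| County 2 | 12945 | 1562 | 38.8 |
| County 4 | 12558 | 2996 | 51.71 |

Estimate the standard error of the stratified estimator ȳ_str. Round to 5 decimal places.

0.07391

Var(ȳ_str) = Σₕ Wₕ²(1 − fₕ)sₕ²/nₕ with Wₕ = Nₕ/N, N = 36480.
County 5: Wₕ = 0.04925987; term = 0.04925987²·(1 − 0.12687813)·1.81/228 = 1.681919 × 10^-5.
County 1: Wₕ = 0.25164474; term = 0.25164474²·(1 − 0.15424837)·30.1/1416 = 0.0011384705.
County 2: Wₕ = 0.35485197; term = 0.35485197²·(1 − 0.12066435)·38.8/1562 = 0.0027504251.
County 4: Wₕ = 0.34424342; term = 0.34424342²·(1 − 0.23857302)·51.71/2996 = 0.0015573717.
Sum = 0.0054630865.
SE = √(0.0054630865) = 0.07391.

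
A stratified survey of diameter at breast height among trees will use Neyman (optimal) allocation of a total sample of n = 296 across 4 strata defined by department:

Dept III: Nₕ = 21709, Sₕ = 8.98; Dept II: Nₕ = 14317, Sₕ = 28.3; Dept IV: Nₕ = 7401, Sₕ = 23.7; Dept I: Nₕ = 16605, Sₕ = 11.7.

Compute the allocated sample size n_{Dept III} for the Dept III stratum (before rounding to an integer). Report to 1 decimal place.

59.5

Neyman allocation: nₕ = n·NₕSₕ / Σⱼ NⱼSⱼ.
Σ NⱼSⱼ = 21709·8.98 + 14317·28.3 + 7401·23.7 + 16605·11.7 = 969800.12.
n_{Dept III} = 296·21709·8.98 / 969800.12 = 59.5.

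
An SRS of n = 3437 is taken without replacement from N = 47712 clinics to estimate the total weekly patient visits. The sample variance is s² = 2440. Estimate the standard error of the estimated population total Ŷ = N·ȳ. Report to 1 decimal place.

Var(Ŷ) = N²·Var(ȳ) = N²·(1 − n/N)·s²/n.
f = 3437/47712 = 0.07203638; Var(ȳ) = 0.92796362·2440/3437 = 0.65878127.
Var(Ŷ) = 47712² · 0.65878127 = 1.4996727 × 10^9.
SE(Ŷ) = √(1.4996727 × 10^9) = 38725.6.

38725.6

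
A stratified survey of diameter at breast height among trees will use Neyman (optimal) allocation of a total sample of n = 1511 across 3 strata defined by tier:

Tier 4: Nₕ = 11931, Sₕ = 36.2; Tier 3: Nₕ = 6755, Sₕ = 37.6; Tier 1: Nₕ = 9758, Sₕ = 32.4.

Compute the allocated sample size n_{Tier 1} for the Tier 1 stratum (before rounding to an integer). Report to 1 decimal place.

476.7

Neyman allocation: nₕ = n·NₕSₕ / Σⱼ NⱼSⱼ.
Σ NⱼSⱼ = 11931·36.2 + 6755·37.6 + 9758·32.4 = 1.0020494 × 10^6.
n_{Tier 1} = 1511·9758·32.4 / (1.0020494 × 10^6) = 476.7.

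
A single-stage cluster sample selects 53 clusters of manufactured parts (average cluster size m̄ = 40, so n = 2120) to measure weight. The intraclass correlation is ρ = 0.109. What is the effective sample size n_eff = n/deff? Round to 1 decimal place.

403.7

deff = 1 + (40 − 1)·0.109 = 1 + 4.251 = 5.251.
n_eff = 2120 / 5.251 = 403.7.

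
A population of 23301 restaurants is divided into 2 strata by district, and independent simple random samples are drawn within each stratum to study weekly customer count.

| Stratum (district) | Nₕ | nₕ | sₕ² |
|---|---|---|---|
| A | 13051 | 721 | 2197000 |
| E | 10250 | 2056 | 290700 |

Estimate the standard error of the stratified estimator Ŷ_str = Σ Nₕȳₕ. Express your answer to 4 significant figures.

708700

Var(Ŷ_str) = Σₕ Nₕ²(1 − fₕ)sₕ²/nₕ.
A: 13051²·(1 − 721/13051)·2197000/721 = 4.903449 × 10^11.
E: 10250²·(1 − 2056/10250)·290700/2056 = 1.1875222 × 10^10.
Sum = 5.0222012 × 10^11.
SE = √(5.0222012 × 10^11) = 708700.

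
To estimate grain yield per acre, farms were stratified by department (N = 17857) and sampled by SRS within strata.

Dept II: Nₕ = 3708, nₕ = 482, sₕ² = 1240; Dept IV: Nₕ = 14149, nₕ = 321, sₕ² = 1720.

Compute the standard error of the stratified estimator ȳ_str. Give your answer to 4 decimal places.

1.8396

Var(ȳ_str) = Σₕ Wₕ²(1 − fₕ)sₕ²/nₕ with Wₕ = Nₕ/N, N = 17857.
Dept II: Wₕ = 0.20764966; term = 0.20764966²·(1 − 0.12998921)·1240/482 = 0.096507649.
Dept IV: Wₕ = 0.79235034; term = 0.79235034²·(1 − 0.02268712)·1720/321 = 3.2876951.
Sum = 3.3842027.
SE = √(3.3842027) = 1.8396.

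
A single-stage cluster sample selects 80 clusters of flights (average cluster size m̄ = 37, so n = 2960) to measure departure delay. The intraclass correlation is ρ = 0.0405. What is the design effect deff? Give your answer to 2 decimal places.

deff = 1 + (37 − 1)·0.0405 = 1 + 1.458 = 2.458.

2.46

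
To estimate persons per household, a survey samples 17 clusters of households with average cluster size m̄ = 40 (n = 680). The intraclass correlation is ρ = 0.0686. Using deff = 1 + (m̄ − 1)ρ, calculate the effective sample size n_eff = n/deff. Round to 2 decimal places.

185.01

deff = 1 + (40 − 1)·0.0686 = 1 + 2.6754 = 3.6754.
n_eff = 680 / 3.6754 = 185.01.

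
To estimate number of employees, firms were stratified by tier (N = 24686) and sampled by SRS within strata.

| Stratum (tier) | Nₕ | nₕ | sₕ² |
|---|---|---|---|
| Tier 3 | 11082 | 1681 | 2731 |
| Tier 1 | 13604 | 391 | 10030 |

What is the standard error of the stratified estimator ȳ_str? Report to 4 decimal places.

2.8007

Var(ȳ_str) = Σₕ Wₕ²(1 − fₕ)sₕ²/nₕ with Wₕ = Nₕ/N, N = 24686.
Tier 3: Wₕ = 0.44891842; term = 0.44891842²·(1 − 0.15168742)·2731/1681 = 0.27774403.
Tier 1: Wₕ = 0.55108158; term = 0.55108158²·(1 − 0.02874155)·10030/391 = 7.5664259.
Sum = 7.8441699.
SE = √(7.8441699) = 2.8007.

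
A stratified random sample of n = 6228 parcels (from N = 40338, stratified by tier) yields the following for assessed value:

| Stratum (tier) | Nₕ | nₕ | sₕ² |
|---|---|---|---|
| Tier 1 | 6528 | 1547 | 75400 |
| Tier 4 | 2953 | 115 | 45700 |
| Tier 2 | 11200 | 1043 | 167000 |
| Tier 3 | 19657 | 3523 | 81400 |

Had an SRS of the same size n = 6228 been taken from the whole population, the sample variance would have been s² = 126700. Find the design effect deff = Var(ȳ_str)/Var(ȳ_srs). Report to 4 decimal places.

Var(ȳ_str) = Σ Wₕ²(1−fₕ)sₕ²/nₕ with Wₕ = Nₕ/40338:
  Tier 1: (6528/40338)²·(1−1547/6528)·75400/1547 = 0.97397766
  Tier 4: (2953/40338)²·(1−115/2953)·45700/115 = 2.0467532
  Tier 2: (11200/40338)²·(1−1043/11200)·167000/1043 = 11.194042
  Tier 3: (19657/40338)²·(1−3523/19657)·81400/3523 = 4.5034187
  → Var(ȳ_str) = 18.718192.
Var(ȳ_srs) = (1 − 6228/40338)·126700/6228 = 17.202651.
deff = 18.718192 / 17.202651 = 1.0881.

1.0881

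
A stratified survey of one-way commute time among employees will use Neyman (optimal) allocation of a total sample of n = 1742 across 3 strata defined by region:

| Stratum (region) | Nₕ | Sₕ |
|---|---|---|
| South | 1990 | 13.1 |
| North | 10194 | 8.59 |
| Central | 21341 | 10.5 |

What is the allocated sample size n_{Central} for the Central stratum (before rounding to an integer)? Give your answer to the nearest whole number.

Neyman allocation: nₕ = n·NₕSₕ / Σⱼ NⱼSⱼ.
Σ NⱼSⱼ = 1990·13.1 + 10194·8.59 + 21341·10.5 = 337715.96.
n_{Central} = 1742·21341·10.5 / 337715.96 = 1156.

1156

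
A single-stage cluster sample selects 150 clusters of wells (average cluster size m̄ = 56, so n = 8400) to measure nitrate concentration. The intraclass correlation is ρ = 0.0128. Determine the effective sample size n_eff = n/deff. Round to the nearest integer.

4930

deff = 1 + (56 − 1)·0.0128 = 1 + 0.704 = 1.704.
n_eff = 8400 / 1.704 = 4930.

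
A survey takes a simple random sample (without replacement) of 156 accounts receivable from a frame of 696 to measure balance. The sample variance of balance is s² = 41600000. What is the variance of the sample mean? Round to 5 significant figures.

206900

Under SRS without replacement, Var(ȳ) = (1 − f)·s²/n with f = n/N = 156/696 = 0.22413793.
Var(ȳ) = (1 − 0.22413793)·41600000/156 = 0.77586207·266666.67 = 206896.55.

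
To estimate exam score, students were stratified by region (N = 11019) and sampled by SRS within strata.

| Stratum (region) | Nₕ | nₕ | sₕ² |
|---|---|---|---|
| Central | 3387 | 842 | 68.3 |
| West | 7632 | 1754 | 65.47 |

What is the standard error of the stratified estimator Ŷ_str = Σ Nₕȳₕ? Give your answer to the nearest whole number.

Var(Ŷ_str) = Σₕ Nₕ²(1 − fₕ)sₕ²/nₕ.
Central: 3387²·(1 − 842/3387)·68.3/842 = 699216.38.
West: 7632²·(1 − 1754/7632)·65.47/1754 = 1.6744828 × 10^6.
Sum = 2.3736992 × 10^6.
SE = √(2.3736992 × 10^6) = 1541.

1541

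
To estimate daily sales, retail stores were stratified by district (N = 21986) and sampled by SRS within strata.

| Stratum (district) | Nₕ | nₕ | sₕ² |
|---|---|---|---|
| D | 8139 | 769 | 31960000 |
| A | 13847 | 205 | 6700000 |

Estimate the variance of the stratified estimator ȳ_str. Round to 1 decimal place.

17929.4

Var(ȳ_str) = Σₕ Wₕ²(1 − fₕ)sₕ²/nₕ with Wₕ = Nₕ/N, N = 21986.
D: Wₕ = 0.37019012; term = 0.37019012²·(1 − 0.09448335)·31960000/769 = 5157.349.
A: Wₕ = 0.62980988; term = 0.62980988²·(1 − 0.01480465)·6700000/205 = 12772.098.
Sum = 17929.447.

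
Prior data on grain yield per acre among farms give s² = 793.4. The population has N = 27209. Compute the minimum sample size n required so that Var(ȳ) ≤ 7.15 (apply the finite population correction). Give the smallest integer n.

Without fpc, n₀ = s²/D = 793.4/7.15 = 110.9650.
With fpc, (1 − n/N)·s²/n ≤ D requires n ≥ n₀/(1 + n₀/N) = 110.9650/(1 + 110.9650/27209) = 110.5143.
Rounding up, n = 111.

111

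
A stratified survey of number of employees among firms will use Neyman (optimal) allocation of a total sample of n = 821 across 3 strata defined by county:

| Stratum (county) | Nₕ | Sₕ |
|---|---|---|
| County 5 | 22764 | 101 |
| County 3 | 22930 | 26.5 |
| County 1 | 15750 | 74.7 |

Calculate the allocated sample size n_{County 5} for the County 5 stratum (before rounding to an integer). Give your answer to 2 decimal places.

462.27

Neyman allocation: nₕ = n·NₕSₕ / Σⱼ NⱼSⱼ.
Σ NⱼSⱼ = 22764·101 + 22930·26.5 + 15750·74.7 = 4.083334 × 10^6.
n_{County 5} = 821·22764·101 / (4.083334 × 10^6) = 462.27.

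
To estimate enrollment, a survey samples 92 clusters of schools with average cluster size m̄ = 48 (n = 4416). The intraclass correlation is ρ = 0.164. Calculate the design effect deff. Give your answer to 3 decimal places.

deff = 1 + (48 − 1)·0.164 = 1 + 7.708 = 8.708.

8.708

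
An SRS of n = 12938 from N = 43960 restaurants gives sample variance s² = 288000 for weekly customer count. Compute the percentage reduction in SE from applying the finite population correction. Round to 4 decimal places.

f = n/N = 12938/43960 = 0.29431301.
SE_no-fpc = √(s²/n) = 4.7180514; SE_fpc = √((1−f)s²/n) = 3.9634075.
Ratio = √(1−f) = 0.84005178. Reduction = 100·(1 − 0.84005178) = 15.9948%.

15.9948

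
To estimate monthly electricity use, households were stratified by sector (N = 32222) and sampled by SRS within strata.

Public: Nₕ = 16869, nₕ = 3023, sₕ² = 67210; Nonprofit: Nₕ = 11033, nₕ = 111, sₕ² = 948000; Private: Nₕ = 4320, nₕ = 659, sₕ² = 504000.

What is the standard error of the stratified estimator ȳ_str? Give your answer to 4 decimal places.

31.7472

Var(ȳ_str) = Σₕ Wₕ²(1 − fₕ)sₕ²/nₕ with Wₕ = Nₕ/N, N = 32222.
Public: Wₕ = 0.52352430; term = 0.52352430²·(1 − 0.17920446)·67210/3023 = 5.0015478.
Nonprofit: Wₕ = 0.34240581; term = 0.34240581²·(1 − 0.01006073)·948000/111 = 991.23394.
Private: Wₕ = 0.13406989; term = 0.13406989²·(1 − 0.15254630)·504000/659 = 11.649938.
Sum = 1007.8854.
SE = √(1007.8854) = 31.7472.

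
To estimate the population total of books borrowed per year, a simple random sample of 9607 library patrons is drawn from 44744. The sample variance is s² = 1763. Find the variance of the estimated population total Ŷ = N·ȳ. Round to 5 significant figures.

2.8851 × 10^8

Var(Ŷ) = N²·Var(ȳ) = N²·(1 − n/N)·s²/n.
f = 9607/44744 = 0.21471035; Var(ȳ) = 0.78528965·1763/9607 = 0.14411009.
Var(Ŷ) = 44744² · 0.14411009 = 2.8851208 × 10^8.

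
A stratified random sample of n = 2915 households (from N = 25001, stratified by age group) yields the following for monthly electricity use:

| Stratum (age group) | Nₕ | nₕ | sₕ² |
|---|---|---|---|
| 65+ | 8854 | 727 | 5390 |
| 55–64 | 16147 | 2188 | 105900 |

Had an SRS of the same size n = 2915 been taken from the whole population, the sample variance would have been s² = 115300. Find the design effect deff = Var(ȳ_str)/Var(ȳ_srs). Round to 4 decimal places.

0.5239

Var(ȳ_str) = Σ Wₕ²(1−fₕ)sₕ²/nₕ with Wₕ = Nₕ/25001:
  65+: (8854/25001)²·(1−727/8854)·5390/727 = 0.85351149
  55–64: (16147/25001)²·(1−2188/16147)·105900/2188 = 17.4534
  → Var(ȳ_str) = 18.306911.
Var(ȳ_srs) = (1 − 2915/25001)·115300/2915 = 34.942215.
deff = 18.306911 / 34.942215 = 0.5239.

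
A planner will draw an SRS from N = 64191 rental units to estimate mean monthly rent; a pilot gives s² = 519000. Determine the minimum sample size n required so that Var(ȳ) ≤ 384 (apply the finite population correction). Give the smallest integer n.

1324

Without fpc, n₀ = s²/D = 519000/384 = 1351.5625.
With fpc, (1 − n/N)·s²/n ≤ D requires n ≥ n₀/(1 + n₀/N) = 1351.5625/(1 + 1351.5625/64191) = 1323.6917.
Rounding up, n = 1324.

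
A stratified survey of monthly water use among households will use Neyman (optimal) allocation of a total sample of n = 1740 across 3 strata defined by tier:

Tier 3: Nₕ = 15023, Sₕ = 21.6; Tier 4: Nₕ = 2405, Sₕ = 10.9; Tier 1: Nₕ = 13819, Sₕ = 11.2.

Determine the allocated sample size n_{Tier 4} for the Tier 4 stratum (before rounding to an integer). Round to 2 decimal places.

90.24

Neyman allocation: nₕ = n·NₕSₕ / Σⱼ NⱼSⱼ.
Σ NⱼSⱼ = 15023·21.6 + 2405·10.9 + 13819·11.2 = 505484.1.
n_{Tier 4} = 1740·2405·10.9 / 505484.1 = 90.24.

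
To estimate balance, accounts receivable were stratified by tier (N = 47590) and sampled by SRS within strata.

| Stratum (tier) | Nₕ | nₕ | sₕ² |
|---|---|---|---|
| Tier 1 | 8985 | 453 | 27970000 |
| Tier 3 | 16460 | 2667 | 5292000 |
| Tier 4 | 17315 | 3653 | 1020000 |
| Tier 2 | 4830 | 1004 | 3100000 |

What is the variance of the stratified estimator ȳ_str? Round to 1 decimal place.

Var(ȳ_str) = Σₕ Wₕ²(1 − fₕ)sₕ²/nₕ with Wₕ = Nₕ/N, N = 47590.
Tier 1: Wₕ = 0.18880017; term = 0.18880017²·(1 − 0.05041736)·27970000/453 = 2089.9302.
Tier 3: Wₕ = 0.34587098; term = 0.34587098²·(1 − 0.16202916)·5292000/2667 = 198.90879.
Tier 4: Wₕ = 0.36383694; term = 0.36383694²·(1 − 0.21097314)·1020000/3653 = 29.164589.
Tier 2: Wₕ = 0.10149191; term = 0.10149191²·(1 − 0.20786749)·3100000/1004 = 25.193509.
Sum = 2343.1971.

2343.2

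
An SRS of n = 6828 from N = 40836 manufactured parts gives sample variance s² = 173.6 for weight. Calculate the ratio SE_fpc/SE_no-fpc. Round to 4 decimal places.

f = n/N = 6828/40836 = 0.16720541.
SE_no-fpc = √(s²/n) = 0.15945131; SE_fpc = √((1−f)s²/n) = 0.14551141.
Ratio = √(1−f) = 0.91257580.

0.9126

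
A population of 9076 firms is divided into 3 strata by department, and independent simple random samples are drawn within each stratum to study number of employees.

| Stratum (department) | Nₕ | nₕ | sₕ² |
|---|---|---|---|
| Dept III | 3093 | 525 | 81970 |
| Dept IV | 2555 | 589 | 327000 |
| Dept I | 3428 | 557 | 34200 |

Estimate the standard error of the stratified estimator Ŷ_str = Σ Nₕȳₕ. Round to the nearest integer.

Var(Ŷ_str) = Σₕ Nₕ²(1 − fₕ)sₕ²/nₕ.
Dept III: 3093²·(1 − 525/3093)·81970/525 = 1.2401396 × 10^9.
Dept IV: 2555²·(1 − 589/2555)·327000/589 = 2.7887326 × 10^9.
Dept I: 3428²·(1 − 557/3428)·34200/557 = 6.0428932 × 10^8.
Sum = 4.6331615 × 10^9.
SE = √(4.6331615 × 10^9) = 68067.

68067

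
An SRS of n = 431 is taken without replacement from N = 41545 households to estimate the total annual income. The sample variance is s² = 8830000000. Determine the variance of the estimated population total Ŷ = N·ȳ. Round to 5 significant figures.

3.4994 × 10^16

Var(Ŷ) = N²·Var(ȳ) = N²·(1 − n/N)·s²/n.
f = 431/41545 = 0.01037429; Var(ȳ) = 0.98962571·8830000000/431 = 2.0274698 × 10^7.
Var(Ŷ) = 41545² · (2.0274698 × 10^7) = 3.4993866 × 10^16.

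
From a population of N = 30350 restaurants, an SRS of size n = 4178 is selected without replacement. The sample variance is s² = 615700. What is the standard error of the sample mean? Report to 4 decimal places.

Under SRS without replacement, Var(ȳ) = (1 − f)·s²/n with f = n/N = 4178/30350 = 0.13766063.
Var(ȳ) = (1 − 0.13766063)·615700/4178 = 0.86233937·147.36716 = 127.08051.
SE(ȳ) = √(127.08051) = 11.2730.

11.2730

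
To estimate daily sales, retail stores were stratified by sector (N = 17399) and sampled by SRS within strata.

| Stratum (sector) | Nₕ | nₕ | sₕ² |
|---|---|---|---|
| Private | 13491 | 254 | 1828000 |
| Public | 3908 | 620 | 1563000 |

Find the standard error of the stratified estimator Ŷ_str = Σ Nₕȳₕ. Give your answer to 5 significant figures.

Var(Ŷ_str) = Σₕ Nₕ²(1 − fₕ)sₕ²/nₕ.
Private: 13491²·(1 − 254/13491)·1828000/254 = 1.2852162 × 10^12.
Public: 3908²·(1 − 620/3908)·1563000/620 = 3.2393185 × 10^10.
Sum = 1.3176094 × 10^12.
SE = √(1.3176094 × 10^12) = 1.1479 × 10^6.

1.1479 × 10^6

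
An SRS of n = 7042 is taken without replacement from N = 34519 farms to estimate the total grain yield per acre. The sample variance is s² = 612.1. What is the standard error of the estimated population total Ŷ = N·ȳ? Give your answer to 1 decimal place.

9079.8

Var(Ŷ) = N²·Var(ȳ) = N²·(1 − n/N)·s²/n.
f = 7042/34519 = 0.20400359; Var(ȳ) = 0.79599641·612.1/7042 = 0.069189066.
Var(Ŷ) = 34519² · 0.069189066 = 8.2443018 × 10^7.
SE(Ŷ) = √(8.2443018 × 10^7) = 9079.8.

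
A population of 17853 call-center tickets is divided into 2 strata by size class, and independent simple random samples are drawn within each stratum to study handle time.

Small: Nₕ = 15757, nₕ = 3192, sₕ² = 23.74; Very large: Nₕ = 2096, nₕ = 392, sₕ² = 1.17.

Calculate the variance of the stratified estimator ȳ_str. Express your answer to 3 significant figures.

Var(ȳ_str) = Σₕ Wₕ²(1 − fₕ)sₕ²/nₕ with Wₕ = Nₕ/N, N = 17853.
Small: Wₕ = 0.88259676; term = 0.88259676²·(1 − 0.20257663)·23.74/3192 = 0.004619888.
Very large: Wₕ = 0.11740324; term = 0.11740324²·(1 − 0.18702290)·1.17/392 = 3.3445543 × 10^-5.
Sum = 0.0046533335.

0.00465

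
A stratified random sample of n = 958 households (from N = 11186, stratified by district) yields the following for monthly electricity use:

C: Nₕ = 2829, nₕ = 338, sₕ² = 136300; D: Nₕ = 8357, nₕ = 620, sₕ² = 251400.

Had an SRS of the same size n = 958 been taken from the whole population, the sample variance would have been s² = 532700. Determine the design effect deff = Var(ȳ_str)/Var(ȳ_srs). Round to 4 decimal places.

Var(ȳ_str) = Σ Wₕ²(1−fₕ)sₕ²/nₕ with Wₕ = Nₕ/11186:
  C: (2829/11186)²·(1−338/2829)·136300/338 = 22.710997
  D: (8357/11186)²·(1−620/8357)·251400/620 = 209.53036
  → Var(ȳ_str) = 232.24136.
Var(ȳ_srs) = (1 − 958/11186)·532700/958 = 508.43225.
deff = 232.24136 / 508.43225 = 0.4568.

0.4568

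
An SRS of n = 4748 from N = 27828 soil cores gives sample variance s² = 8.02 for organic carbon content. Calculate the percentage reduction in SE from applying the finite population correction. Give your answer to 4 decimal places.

8.9297

f = n/N = 4748/27828 = 0.17061952.
SE_no-fpc = √(s²/n) = 0.041099054; SE_fpc = √((1−f)s²/n) = 0.037429044.
Ratio = √(1−f) = 0.91070329. Reduction = 100·(1 − 0.91070329) = 8.9297%.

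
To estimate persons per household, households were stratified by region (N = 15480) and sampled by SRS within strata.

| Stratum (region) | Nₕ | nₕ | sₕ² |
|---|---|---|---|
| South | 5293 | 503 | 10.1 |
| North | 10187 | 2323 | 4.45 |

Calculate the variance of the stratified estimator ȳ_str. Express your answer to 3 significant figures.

Var(ȳ_str) = Σₕ Wₕ²(1 − fₕ)sₕ²/nₕ with Wₕ = Nₕ/N, N = 15480.
South: Wₕ = 0.34192506; term = 0.34192506²·(1 − 0.09503117)·10.1/503 = 0.0021244616.
North: Wₕ = 0.65807494; term = 0.65807494²·(1 − 0.22803573)·4.45/2323 = 6.4041088 × 10^-4.
Sum = 0.0027648725.

0.00276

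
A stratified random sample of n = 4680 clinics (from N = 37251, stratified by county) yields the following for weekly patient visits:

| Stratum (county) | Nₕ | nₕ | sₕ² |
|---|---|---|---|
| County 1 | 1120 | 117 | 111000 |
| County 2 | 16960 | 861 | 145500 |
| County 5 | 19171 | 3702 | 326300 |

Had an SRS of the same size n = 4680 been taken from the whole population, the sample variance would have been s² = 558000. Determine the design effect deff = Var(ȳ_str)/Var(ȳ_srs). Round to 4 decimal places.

Var(ȳ_str) = Σ Wₕ²(1−fₕ)sₕ²/nₕ with Wₕ = Nₕ/37251:
  County 1: (1120/37251)²·(1−117/1120)·111000/117 = 0.76803357
  County 2: (16960/37251)²·(1−861/16960)·145500/861 = 33.251307
  County 5: (19171/37251)²·(1−3702/19171)·326300/3702 = 18.837002
  → Var(ȳ_str) = 52.856343.
Var(ȳ_srs) = (1 − 4680/37251)·558000/4680 = 104.25131.
deff = 52.856343 / 104.25131 = 0.5070.

0.5070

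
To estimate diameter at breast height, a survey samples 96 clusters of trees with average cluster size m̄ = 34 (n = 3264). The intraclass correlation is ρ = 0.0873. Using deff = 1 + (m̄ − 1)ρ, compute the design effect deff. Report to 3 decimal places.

deff = 1 + (34 − 1)·0.0873 = 1 + 2.8809 = 3.8809.

3.881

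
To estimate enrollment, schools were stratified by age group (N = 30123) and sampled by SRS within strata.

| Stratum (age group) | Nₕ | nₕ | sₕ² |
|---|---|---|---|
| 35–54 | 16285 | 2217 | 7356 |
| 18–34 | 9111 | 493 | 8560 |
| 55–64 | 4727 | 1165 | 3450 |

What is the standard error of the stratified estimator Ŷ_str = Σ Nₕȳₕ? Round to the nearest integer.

46619

Var(Ŷ_str) = Σₕ Nₕ²(1 − fₕ)sₕ²/nₕ.
35–54: 16285²·(1 − 2217/16285)·7356/2217 = 7.6014449 × 10^8.
18–34: 9111²·(1 − 493/9111)·8560/493 = 1.3633249 × 10^9.
55–64: 4727²·(1 − 1165/4727)·3450/1165 = 4.9862344 × 10^7.
Sum = 2.1733317 × 10^9.
SE = √(2.1733317 × 10^9) = 46619.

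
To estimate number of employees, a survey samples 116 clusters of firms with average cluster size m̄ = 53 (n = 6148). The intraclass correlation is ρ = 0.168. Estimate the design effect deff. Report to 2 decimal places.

9.74

deff = 1 + (53 − 1)·0.168 = 1 + 8.736 = 9.736.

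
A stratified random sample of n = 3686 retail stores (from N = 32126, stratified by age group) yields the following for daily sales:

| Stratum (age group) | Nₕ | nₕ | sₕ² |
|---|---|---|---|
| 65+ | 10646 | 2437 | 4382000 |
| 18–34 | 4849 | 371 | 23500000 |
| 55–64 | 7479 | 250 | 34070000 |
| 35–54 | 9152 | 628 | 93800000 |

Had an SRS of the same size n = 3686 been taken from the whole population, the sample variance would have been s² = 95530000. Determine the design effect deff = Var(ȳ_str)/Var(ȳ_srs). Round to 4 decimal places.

Var(ȳ_str) = Σ Wₕ²(1−fₕ)sₕ²/nₕ with Wₕ = Nₕ/32126:
  65+: (10646/32126)²·(1−2437/10646)·4382000/2437 = 152.25805
  18–34: (4849/32126)²·(1−371/4849)·23500000/371 = 1332.6525
  55–64: (7479/32126)²·(1−250/7479)·34070000/250 = 7139.0525
  35–54: (9152/32126)²·(1−628/9152)·93800000/628 = 11289.88
  → Var(ȳ_str) = 19913.843.
Var(ȳ_srs) = (1 − 3686/32126)·95530000/3686 = 22943.379.
deff = 19913.843 / 22943.379 = 0.8680.

0.8680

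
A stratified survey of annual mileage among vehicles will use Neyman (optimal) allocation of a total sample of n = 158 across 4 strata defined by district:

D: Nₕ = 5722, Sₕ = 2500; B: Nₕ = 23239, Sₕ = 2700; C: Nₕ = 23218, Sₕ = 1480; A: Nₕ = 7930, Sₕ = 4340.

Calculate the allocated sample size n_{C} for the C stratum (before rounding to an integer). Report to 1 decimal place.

37.2

Neyman allocation: nₕ = n·NₕSₕ / Σⱼ NⱼSⱼ.
Σ NⱼSⱼ = 5722·2500 + 23239·2700 + 23218·1480 + 7930·4340 = 1.4582914 × 10^8.
n_{C} = 158·23218·1480 / (1.4582914 × 10^8) = 37.2.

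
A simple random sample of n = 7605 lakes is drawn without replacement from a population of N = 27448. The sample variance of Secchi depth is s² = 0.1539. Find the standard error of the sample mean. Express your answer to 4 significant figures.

Under SRS without replacement, Var(ȳ) = (1 − f)·s²/n with f = n/N = 7605/27448 = 0.27706937.
Var(ȳ) = (1 − 0.27706937)·0.1539/7605 = 0.72293063·2.0236686 × 10^-5 = 1.462972 × 10^-5.
SE(ȳ) = √(1.462972 × 10^-5) = 0.003825.

0.003825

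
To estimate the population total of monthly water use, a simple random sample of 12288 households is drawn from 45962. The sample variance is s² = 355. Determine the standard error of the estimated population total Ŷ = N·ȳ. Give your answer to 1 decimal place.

Var(Ŷ) = N²·Var(ȳ) = N²·(1 − n/N)·s²/n.
f = 12288/45962 = 0.26735129; Var(ȳ) = 0.73264871·355/12288 = 0.021166202.
Var(Ŷ) = 45962² · 0.021166202 = 4.4713717 × 10^7.
SE(Ŷ) = √(4.4713717 × 10^7) = 6686.8.

6686.8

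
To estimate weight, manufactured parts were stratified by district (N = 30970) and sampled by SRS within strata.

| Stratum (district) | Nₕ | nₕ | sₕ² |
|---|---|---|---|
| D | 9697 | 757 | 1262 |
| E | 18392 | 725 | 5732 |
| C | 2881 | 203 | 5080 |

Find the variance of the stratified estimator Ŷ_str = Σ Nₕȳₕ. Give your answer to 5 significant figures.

2.9066 × 10^9

Var(Ŷ_str) = Σₕ Nₕ²(1 − fₕ)sₕ²/nₕ.
D: 9697²·(1 − 757/9697)·1262/757 = 1.4452347 × 10^8.
E: 18392²·(1 − 725/18392)·5732/725 = 2.5689754 × 10^9.
C: 2881²·(1 − 203/2881)·5080/203 = 1.9307298 × 10^8.
Sum = 2.9065719 × 10^9.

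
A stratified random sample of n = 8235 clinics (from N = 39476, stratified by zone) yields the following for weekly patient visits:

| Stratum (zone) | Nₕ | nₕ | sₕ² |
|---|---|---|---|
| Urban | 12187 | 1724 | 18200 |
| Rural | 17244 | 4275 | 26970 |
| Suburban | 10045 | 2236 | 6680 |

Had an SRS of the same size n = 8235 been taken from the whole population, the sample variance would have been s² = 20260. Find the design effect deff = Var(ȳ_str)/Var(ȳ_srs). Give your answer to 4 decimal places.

Var(ȳ_str) = Σ Wₕ²(1−fₕ)sₕ²/nₕ with Wₕ = Nₕ/39476:
  Urban: (12187/39476)²·(1−1724/12187)·18200/1724 = 0.86381528
  Rural: (17244/39476)²·(1−4275/17244)·26970/4275 = 0.90536364
  Suburban: (10045/39476)²·(1−2236/10045)·6680/2236 = 0.15037781
  → Var(ȳ_str) = 1.9195567.
Var(ȳ_srs) = (1 − 8235/39476)·20260/8235 = 1.9470075.
deff = 1.9195567 / 1.9470075 = 0.9859.

0.9859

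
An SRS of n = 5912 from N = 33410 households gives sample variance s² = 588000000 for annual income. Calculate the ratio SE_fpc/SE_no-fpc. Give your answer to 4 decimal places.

0.9072

f = n/N = 5912/33410 = 0.17695301.
SE_no-fpc = √(s²/n) = 315.37078; SE_fpc = √((1−f)s²/n) = 286.11048.
Ratio = √(1−f) = 0.90721937.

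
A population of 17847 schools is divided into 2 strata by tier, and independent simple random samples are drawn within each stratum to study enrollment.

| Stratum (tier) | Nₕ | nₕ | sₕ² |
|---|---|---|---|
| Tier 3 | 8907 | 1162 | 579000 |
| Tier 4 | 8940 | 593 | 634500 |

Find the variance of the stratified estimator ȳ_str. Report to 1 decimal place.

Var(ȳ_str) = Σₕ Wₕ²(1 − fₕ)sₕ²/nₕ with Wₕ = Nₕ/N, N = 17847.
Tier 3: Wₕ = 0.49907547; term = 0.49907547²·(1 − 0.13045919)·579000/1162 = 107.91824.
Tier 4: Wₕ = 0.50092453; term = 0.50092453²·(1 − 0.06633110)·634500/593 = 250.67696.
Sum = 358.5952.

358.6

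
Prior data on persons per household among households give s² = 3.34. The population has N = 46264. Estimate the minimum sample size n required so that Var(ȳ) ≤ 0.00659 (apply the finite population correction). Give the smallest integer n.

502

Without fpc, n₀ = s²/D = 3.34/0.00659 = 506.8285.
With fpc, (1 − n/N)·s²/n ≤ D requires n ≥ n₀/(1 + n₀/N) = 506.8285/(1 + 506.8285/46264) = 501.3363.
Rounding up, n = 502.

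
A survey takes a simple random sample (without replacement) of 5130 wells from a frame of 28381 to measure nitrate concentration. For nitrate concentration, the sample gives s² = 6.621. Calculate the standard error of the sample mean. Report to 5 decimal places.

Under SRS without replacement, Var(ȳ) = (1 − f)·s²/n with f = n/N = 5130/28381 = 0.18075473.
Var(ȳ) = (1 − 0.18075473)·6.621/5130 = 0.81924527·0.0012906433 = 0.0010573534.
SE(ȳ) = √(0.0010573534) = 0.03252.

0.03252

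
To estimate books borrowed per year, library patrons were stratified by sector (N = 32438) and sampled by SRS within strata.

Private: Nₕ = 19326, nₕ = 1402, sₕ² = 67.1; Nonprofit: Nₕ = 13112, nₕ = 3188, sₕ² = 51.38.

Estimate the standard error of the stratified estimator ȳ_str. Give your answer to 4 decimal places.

Var(ȳ_str) = Σₕ Wₕ²(1 − fₕ)sₕ²/nₕ with Wₕ = Nₕ/N, N = 32438.
Private: Wₕ = 0.59578272; term = 0.59578272²·(1 − 0.07254476)·67.1/1402 = 0.015755902.
Nonprofit: Wₕ = 0.40421728; term = 0.40421728²·(1 − 0.24313606)·51.38/3188 = 0.0019930736.
Sum = 0.017748976.
SE = √(0.017748976) = 0.1332.

0.1332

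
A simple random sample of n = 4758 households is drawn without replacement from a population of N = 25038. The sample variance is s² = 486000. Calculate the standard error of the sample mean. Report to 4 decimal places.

Under SRS without replacement, Var(ȳ) = (1 − f)·s²/n with f = n/N = 4758/25038 = 0.19003115.
Var(ȳ) = (1 − 0.19003115)·486000/4758 = 0.80996885·102.14376 = 82.733262.
SE(ȳ) = √(82.733262) = 9.0958.

9.0958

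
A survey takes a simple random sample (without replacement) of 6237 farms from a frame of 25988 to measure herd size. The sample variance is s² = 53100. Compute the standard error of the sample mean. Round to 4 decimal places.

2.5437

Under SRS without replacement, Var(ȳ) = (1 − f)·s²/n with f = n/N = 6237/25988 = 0.23999538.
Var(ȳ) = (1 − 0.23999538)·53100/6237 = 0.76000462·8.5137085 = 6.4704578.
SE(ȳ) = √(6.4704578) = 2.5437.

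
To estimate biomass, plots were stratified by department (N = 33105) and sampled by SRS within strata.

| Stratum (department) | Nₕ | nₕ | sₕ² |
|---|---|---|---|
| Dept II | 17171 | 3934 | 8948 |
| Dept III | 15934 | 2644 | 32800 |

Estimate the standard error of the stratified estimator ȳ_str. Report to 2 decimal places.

1.69

Var(ȳ_str) = Σₕ Wₕ²(1 − fₕ)sₕ²/nₕ with Wₕ = Nₕ/N, N = 33105.
Dept II: Wₕ = 0.51868298; term = 0.51868298²·(1 − 0.22910722)·8948/3934 = 0.47172576.
Dept III: Wₕ = 0.48131702; term = 0.48131702²·(1 − 0.16593448)·32800/2644 = 2.3970385.
Sum = 2.8687643.
SE = √(2.8687643) = 1.69.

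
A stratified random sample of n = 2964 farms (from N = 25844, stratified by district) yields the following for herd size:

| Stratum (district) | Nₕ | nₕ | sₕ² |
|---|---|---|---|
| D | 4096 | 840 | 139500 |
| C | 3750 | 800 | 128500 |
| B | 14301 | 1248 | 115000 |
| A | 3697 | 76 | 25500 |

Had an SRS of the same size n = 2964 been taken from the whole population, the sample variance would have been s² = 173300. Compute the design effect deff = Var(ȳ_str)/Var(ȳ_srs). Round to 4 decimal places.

Var(ȳ_str) = Σ Wₕ²(1−fₕ)sₕ²/nₕ with Wₕ = Nₕ/25844:
  D: (4096/25844)²·(1−840/4096)·139500/840 = 3.3160403
  C: (3750/25844)²·(1−800/3750)·128500/800 = 2.6604001
  B: (14301/25844)²·(1−1248/14301)·115000/1248 = 25.753754
  A: (3697/25844)²·(1−76/3697)·25500/76 = 6.7248887
  → Var(ȳ_str) = 38.455083.
Var(ȳ_srs) = (1 − 2964/25844)·173300/2964 = 51.762668.
deff = 38.455083 / 51.762668 = 0.7429.

0.7429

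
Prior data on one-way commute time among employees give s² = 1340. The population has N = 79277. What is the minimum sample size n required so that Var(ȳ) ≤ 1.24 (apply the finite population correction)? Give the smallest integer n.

1067

Without fpc, n₀ = s²/D = 1340/1.24 = 1080.6452.
With fpc, (1 − n/N)·s²/n ≤ D requires n ≥ n₀/(1 + n₀/N) = 1080.6452/(1 + 1080.6452/79277) = 1066.1127.
Rounding up, n = 1067.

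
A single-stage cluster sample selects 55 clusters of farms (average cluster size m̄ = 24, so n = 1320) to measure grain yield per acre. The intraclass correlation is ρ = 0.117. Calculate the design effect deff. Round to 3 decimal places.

deff = 1 + (24 − 1)·0.117 = 1 + 2.691 = 3.691.

3.691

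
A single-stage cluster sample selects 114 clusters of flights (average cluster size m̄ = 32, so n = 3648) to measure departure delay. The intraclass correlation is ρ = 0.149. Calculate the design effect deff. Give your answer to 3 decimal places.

5.619

deff = 1 + (32 − 1)·0.149 = 1 + 4.619 = 5.619.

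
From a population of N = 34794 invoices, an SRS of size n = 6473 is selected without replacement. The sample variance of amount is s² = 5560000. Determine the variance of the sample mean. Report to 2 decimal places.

699.15

Under SRS without replacement, Var(ȳ) = (1 − f)·s²/n with f = n/N = 6473/34794 = 0.18603782.
Var(ȳ) = (1 − 0.18603782)·5560000/6473 = 0.81396218·858.95257 = 699.15491.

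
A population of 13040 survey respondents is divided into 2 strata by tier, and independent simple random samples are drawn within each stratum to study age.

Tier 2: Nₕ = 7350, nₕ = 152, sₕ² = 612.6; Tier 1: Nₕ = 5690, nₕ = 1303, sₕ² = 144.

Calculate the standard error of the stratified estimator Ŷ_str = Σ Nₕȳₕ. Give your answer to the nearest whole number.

14696

Var(Ŷ_str) = Σₕ Nₕ²(1 − fₕ)sₕ²/nₕ.
Tier 2: 7350²·(1 − 152/7350)·612.6/152 = 2.1322228 × 10^8.
Tier 1: 5690²·(1 − 1303/5690)·144/1303 = 2.7586587 × 10^6.
Sum = 2.1598094 × 10^8.
SE = √(2.1598094 × 10^8) = 14696.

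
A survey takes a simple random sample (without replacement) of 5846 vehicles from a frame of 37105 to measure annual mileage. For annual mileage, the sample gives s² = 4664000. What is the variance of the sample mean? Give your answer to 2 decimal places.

Under SRS without replacement, Var(ȳ) = (1 − f)·s²/n with f = n/N = 5846/37105 = 0.15755289.
Var(ȳ) = (1 − 0.15755289)·4664000/5846 = 0.84244711·797.81047 = 672.11312.

672.11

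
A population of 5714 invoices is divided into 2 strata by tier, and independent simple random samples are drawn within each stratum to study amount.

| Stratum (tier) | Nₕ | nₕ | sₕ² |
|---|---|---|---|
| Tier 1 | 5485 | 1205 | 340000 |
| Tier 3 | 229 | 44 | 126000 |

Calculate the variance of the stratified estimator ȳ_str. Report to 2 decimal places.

Var(ȳ_str) = Σₕ Wₕ²(1 − fₕ)sₕ²/nₕ with Wₕ = Nₕ/N, N = 5714.
Tier 1: Wₕ = 0.95992300; term = 0.95992300²·(1 − 0.21969006)·340000/1205 = 202.87653.
Tier 3: Wₕ = 0.04007700; term = 0.04007700²·(1 − 0.19213974)·126000/44 = 3.7157339.
Sum = 206.59226.

206.59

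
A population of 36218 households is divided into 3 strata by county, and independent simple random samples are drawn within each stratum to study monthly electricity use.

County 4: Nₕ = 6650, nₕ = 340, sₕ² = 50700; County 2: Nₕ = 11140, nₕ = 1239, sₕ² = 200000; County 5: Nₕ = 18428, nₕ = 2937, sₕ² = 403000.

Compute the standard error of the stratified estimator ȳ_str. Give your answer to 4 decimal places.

Var(ȳ_str) = Σₕ Wₕ²(1 − fₕ)sₕ²/nₕ with Wₕ = Nₕ/N, N = 36218.
County 4: Wₕ = 0.18361036; term = 0.18361036²·(1 − 0.05112782)·50700/340 = 4.7701399.
County 2: Wₕ = 0.30758187; term = 0.30758187²·(1 − 0.11122083)·200000/1239 = 13.572943.
County 5: Wₕ = 0.50880778; term = 0.50880778²·(1 − 0.15937703)·403000/2937 = 29.861377.
Sum = 48.20446.
SE = √(48.20446) = 6.9429.

6.9429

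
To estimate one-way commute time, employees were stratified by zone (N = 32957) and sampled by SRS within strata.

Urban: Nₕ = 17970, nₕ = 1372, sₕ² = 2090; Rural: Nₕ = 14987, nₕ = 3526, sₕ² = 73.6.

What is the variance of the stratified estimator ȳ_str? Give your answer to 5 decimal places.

Var(ȳ_str) = Σₕ Wₕ²(1 − fₕ)sₕ²/nₕ with Wₕ = Nₕ/N, N = 32957.
Urban: Wₕ = 0.54525594; term = 0.54525594²·(1 − 0.07634947)·2090/1372 = 0.41831233.
Rural: Wₕ = 0.45474406; term = 0.45474406²·(1 − 0.23527057)·73.6/3526 = 0.0033009381.
Sum = 0.42161327.

0.42161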